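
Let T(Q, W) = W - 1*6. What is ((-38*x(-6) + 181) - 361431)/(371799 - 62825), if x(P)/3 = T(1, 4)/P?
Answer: -180644/154487 ≈ -1.1693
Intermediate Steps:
T(Q, W) = -6 + W (T(Q, W) = W - 6 = -6 + W)
x(P) = -6/P (x(P) = 3*((-6 + 4)/P) = 3*(-2/P) = -6/P)
((-38*x(-6) + 181) - 361431)/(371799 - 62825) = ((-(-228)/(-6) + 181) - 361431)/(371799 - 62825) = ((-(-228)*(-1)/6 + 181) - 361431)/308974 = ((-38*1 + 181) - 361431)*(1/308974) = ((-38 + 181) - 361431)*(1/308974) = (143 - 361431)*(1/308974) = -361288*1/308974 = -180644/154487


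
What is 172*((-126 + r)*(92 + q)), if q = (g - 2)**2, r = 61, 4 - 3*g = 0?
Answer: -9301760/9 ≈ -1.0335e+6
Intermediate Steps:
g = 4/3 (g = 4/3 - 1/3*0 = 4/3 + 0 = 4/3 ≈ 1.3333)
q = 4/9 (q = (4/3 - 2)**2 = (-2/3)**2 = 4/9 ≈ 0.44444)
172*((-126 + r)*(92 + q)) = 172*((-126 + 61)*(92 + 4/9)) = 172*(-65*832/9) = 172*(-54080/9) = -9301760/9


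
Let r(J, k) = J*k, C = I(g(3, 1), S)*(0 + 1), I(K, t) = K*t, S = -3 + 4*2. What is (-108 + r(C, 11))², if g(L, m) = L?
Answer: 3249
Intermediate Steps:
S = 5 (S = -3 + 8 = 5)
C = 15 (C = (3*5)*(0 + 1) = 15*1 = 15)
(-108 + r(C, 11))² = (-108 + 15*11)² = (-108 + 165)² = 57² = 3249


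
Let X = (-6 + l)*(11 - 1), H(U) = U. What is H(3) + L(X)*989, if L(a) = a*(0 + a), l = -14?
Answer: 39560003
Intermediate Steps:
X = -200 (X = (-6 - 14)*(11 - 1) = -20*10 = -200)
L(a) = a² (L(a) = a*a = a²)
H(3) + L(X)*989 = 3 + (-200)²*989 = 3 + 40000*989 = 3 + 39560000 = 39560003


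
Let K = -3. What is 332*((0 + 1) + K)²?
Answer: 1328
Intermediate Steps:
332*((0 + 1) + K)² = 332*((0 + 1) - 3)² = 332*(1 - 3)² = 332*(-2)² = 332*4 = 1328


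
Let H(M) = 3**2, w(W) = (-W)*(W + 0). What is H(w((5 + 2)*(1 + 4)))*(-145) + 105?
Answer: -1200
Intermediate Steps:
w(W) = -W**2 (w(W) = (-W)*W = -W**2)
H(M) = 9
H(w((5 + 2)*(1 + 4)))*(-145) + 105 = 9*(-145) + 105 = -1305 + 105 = -1200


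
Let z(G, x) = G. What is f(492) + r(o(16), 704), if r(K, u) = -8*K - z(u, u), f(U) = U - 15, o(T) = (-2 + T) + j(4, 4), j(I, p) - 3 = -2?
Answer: -347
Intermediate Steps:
j(I, p) = 1 (j(I, p) = 3 - 2 = 1)
o(T) = -1 + T (o(T) = (-2 + T) + 1 = -1 + T)
f(U) = -15 + U
r(K, u) = -u - 8*K (r(K, u) = -8*K - u = -u - 8*K)
f(492) + r(o(16), 704) = (-15 + 492) + (-1*704 - 8*(-1 + 16)) = 477 + (-704 - 8*15) = 477 + (-704 - 120) = 477 - 824 = -347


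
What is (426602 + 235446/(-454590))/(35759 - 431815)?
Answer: -32321461289/30007182840 ≈ -1.0771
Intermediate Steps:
(426602 + 235446/(-454590))/(35759 - 431815) = (426602 + 235446*(-1/454590))/(-396056) = (426602 - 39241/75765)*(-1/396056) = (32321461289/75765)*(-1/396056) = -32321461289/30007182840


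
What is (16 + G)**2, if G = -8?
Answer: 64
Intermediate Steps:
(16 + G)**2 = (16 - 8)**2 = 8**2 = 64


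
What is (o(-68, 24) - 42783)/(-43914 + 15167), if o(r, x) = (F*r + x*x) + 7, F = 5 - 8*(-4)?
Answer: 44716/28747 ≈ 1.5555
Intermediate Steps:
F = 37 (F = 5 + 32 = 37)
o(r, x) = 7 + x² + 37*r (o(r, x) = (37*r + x*x) + 7 = (37*r + x²) + 7 = (x² + 37*r) + 7 = 7 + x² + 37*r)
(o(-68, 24) - 42783)/(-43914 + 15167) = ((7 + 24² + 37*(-68)) - 42783)/(-43914 + 15167) = ((7 + 576 - 2516) - 42783)/(-28747) = (-1933 - 42783)*(-1/28747) = -44716*(-1/28747) = 44716/28747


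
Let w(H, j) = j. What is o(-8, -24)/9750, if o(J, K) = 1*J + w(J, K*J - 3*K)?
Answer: 128/4875 ≈ 0.026256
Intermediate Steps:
o(J, K) = J - 3*K + J*K (o(J, K) = 1*J + (K*J - 3*K) = J + (J*K - 3*K) = J + (-3*K + J*K) = J - 3*K + J*K)
o(-8, -24)/9750 = (-8 - 24*(-3 - 8))/9750 = (-8 - 24*(-11))*(1/9750) = (-8 + 264)*(1/9750) = 256*(1/9750) = 128/4875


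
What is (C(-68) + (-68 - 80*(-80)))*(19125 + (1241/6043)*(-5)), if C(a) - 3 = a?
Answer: 724253187390/6043 ≈ 1.1985e+8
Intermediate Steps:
C(a) = 3 + a
(C(-68) + (-68 - 80*(-80)))*(19125 + (1241/6043)*(-5)) = ((3 - 68) + (-68 - 80*(-80)))*(19125 + (1241/6043)*(-5)) = (-65 + (-68 + 6400))*(19125 + (1241*(1/6043))*(-5)) = (-65 + 6332)*(19125 + (1241/6043)*(-5)) = 6267*(19125 - 6205/6043) = 6267*(115566170/6043) = 724253187390/6043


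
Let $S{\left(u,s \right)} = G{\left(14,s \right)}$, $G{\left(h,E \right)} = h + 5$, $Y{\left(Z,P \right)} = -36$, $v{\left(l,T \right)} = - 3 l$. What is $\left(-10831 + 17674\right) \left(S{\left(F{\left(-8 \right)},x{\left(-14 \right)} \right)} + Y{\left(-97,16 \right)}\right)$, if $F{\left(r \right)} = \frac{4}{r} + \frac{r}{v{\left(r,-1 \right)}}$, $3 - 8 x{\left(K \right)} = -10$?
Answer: $-116331$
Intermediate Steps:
$x{\left(K \right)} = \frac{13}{8}$ ($x{\left(K \right)} = \frac{3}{8} - - \frac{5}{4} = \frac{3}{8} + \frac{5}{4} = \frac{13}{8}$)
$G{\left(h,E \right)} = 5 + h$
$F{\left(r \right)} = - \frac{1}{3} + \frac{4}{r}$ ($F{\left(r \right)} = \frac{4}{r} + \frac{r}{\left(-3\right) r} = \frac{4}{r} + r \left(- \frac{1}{3 r}\right) = \frac{4}{r} - \frac{1}{3} = - \frac{1}{3} + \frac{4}{r}$)
$S{\left(u,s \right)} = 19$ ($S{\left(u,s \right)} = 5 + 14 = 19$)
$\left(-10831 + 17674\right) \left(S{\left(F{\left(-8 \right)},x{\left(-14 \right)} \right)} + Y{\left(-97,16 \right)}\right) = \left(-10831 + 17674\right) \left(19 - 36\right) = 6843 \left(-17\right) = -116331$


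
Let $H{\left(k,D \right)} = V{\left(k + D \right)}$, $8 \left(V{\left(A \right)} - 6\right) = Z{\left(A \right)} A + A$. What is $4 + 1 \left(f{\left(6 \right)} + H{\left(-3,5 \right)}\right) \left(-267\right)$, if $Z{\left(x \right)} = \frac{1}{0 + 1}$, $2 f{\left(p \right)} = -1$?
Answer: $-1598$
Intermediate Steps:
$f{\left(p \right)} = - \frac{1}{2}$ ($f{\left(p \right)} = \frac{1}{2} \left(-1\right) = - \frac{1}{2}$)
$Z{\left(x \right)} = 1$ ($Z{\left(x \right)} = 1^{-1} = 1$)
$V{\left(A \right)} = 6 + \frac{A}{4}$ ($V{\left(A \right)} = 6 + \frac{1 A + A}{8} = 6 + \frac{A + A}{8} = 6 + \frac{2 A}{8} = 6 + \frac{A}{4}$)
$H{\left(k,D \right)} = 6 + \frac{D}{4} + \frac{k}{4}$ ($H{\left(k,D \right)} = 6 + \frac{k + D}{4} = 6 + \frac{D + k}{4} = 6 + \left(\frac{D}{4} + \frac{k}{4}\right) = 6 + \frac{D}{4} + \frac{k}{4}$)
$4 + 1 \left(f{\left(6 \right)} + H{\left(-3,5 \right)}\right) \left(-267\right) = 4 + 1 \left(- \frac{1}{2} + \left(6 + \frac{1}{4} \cdot 5 + \frac{1}{4} \left(-3\right)\right)\right) \left(-267\right) = 4 + 1 \left(- \frac{1}{2} + \left(6 + \frac{5}{4} - \frac{3}{4}\right)\right) \left(-267\right) = 4 + 1 \left(- \frac{1}{2} + \frac{13}{2}\right) \left(-267\right) = 4 + 1 \cdot 6 \left(-267\right) = 4 + 6 \left(-267\right) = 4 - 1602 = -1598$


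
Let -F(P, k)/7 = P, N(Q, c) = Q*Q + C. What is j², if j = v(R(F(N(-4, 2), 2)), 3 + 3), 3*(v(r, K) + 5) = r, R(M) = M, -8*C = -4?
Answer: 7569/4 ≈ 1892.3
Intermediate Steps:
C = ½ (C = -⅛*(-4) = ½ ≈ 0.50000)
N(Q, c) = ½ + Q² (N(Q, c) = Q*Q + ½ = Q² + ½ = ½ + Q²)
F(P, k) = -7*P
v(r, K) = -5 + r/3
j = -87/2 (j = -5 + (-7*(½ + (-4)²))/3 = -5 + (-7*(½ + 16))/3 = -5 + (-7*33/2)/3 = -5 + (⅓)*(-231/2) = -5 - 77/2 = -87/2 ≈ -43.500)
j² = (-87/2)² = 7569/4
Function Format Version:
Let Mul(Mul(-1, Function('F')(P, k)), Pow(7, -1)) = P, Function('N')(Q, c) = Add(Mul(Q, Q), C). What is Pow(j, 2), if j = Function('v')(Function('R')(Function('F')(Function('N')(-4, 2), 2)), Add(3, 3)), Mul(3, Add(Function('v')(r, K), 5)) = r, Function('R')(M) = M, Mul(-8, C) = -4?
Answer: Rational(7569, 4) ≈ 1892.3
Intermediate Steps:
C = Rational(1, 2) (C = Mul(Rational(-1, 8), -4) = Rational(1, 2) ≈ 0.50000)
Function('N')(Q, c) = Add(Rational(1, 2), Pow(Q, 2)) (Function('N')(Q, c) = Add(Mul(Q, Q), Rational(1, 2)) = Add(Pow(Q, 2), Rational(1, 2)) = Add(Rational(1, 2), Pow(Q, 2)))
Function('F')(P, k) = Mul(-7, P)
Function('v')(r, K) = Add(-5, Mul(Rational(1, 3), r))
j = Rational(-87, 2) (j = Add(-5, Mul(Rational(1, 3), Mul(-7, Add(Rational(1, 2), Pow(-4, 2))))) = Add(-5, Mul(Rational(1, 3), Mul(-7, Add(Rational(1, 2), 16)))) = Add(-5, Mul(Rational(1, 3), Mul(-7, Rational(33, 2)))) = Add(-5, Mul(Rational(1, 3), Rational(-231, 2))) = Add(-5, Rational(-77, 2)) = Rational(-87, 2) ≈ -43.500)
Pow(j, 2) = Pow(Rational(-87, 2), 2) = Rational(7569, 4)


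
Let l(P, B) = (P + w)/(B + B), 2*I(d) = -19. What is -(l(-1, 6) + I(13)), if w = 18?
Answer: 97/12 ≈ 8.0833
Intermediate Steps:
I(d) = -19/2 (I(d) = (1/2)*(-19) = -19/2)
l(P, B) = (18 + P)/(2*B) (l(P, B) = (P + 18)/(B + B) = (18 + P)/((2*B)) = (18 + P)*(1/(2*B)) = (18 + P)/(2*B))
-(l(-1, 6) + I(13)) = -((1/2)*(18 - 1)/6 - 19/2) = -((1/2)*(1/6)*17 - 19/2) = -(17/12 - 19/2) = -1*(-97/12) = 97/12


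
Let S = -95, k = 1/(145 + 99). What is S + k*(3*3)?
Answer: -23171/244 ≈ -94.963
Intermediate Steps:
k = 1/244 ≈ 0.0040984
S + k*(3*3) = -95 + (3*3)/244 = -95 + (1/244)*9 = -95 + 9/244 = -23171/244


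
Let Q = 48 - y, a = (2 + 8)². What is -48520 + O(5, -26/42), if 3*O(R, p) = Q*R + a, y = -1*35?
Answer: -145045/3 ≈ -48348.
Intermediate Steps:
y = -35
a = 100 (a = 10² = 100)
Q = 83 (Q = 48 - 1*(-35) = 48 + 35 = 83)
O(R, p) = 100/3 + 83*R/3 (O(R, p) = (83*R + 100)/3 = (100 + 83*R)/3 = 100/3 + 83*R/3)
-48520 + O(5, -26/42) = -48520 + (100/3 + (83/3)*5) = -48520 + (100/3 + 415/3) = -48520 + 515/3 = -145045/3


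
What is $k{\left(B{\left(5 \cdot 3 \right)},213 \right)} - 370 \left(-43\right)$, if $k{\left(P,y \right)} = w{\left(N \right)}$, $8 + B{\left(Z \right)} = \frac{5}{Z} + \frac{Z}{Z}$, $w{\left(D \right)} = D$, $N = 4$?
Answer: $15914$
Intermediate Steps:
$B{\left(Z \right)} = -7 + \frac{5}{Z}$ ($B{\left(Z \right)} = -8 + \left(\frac{5}{Z} + \frac{Z}{Z}\right) = -8 + \left(\frac{5}{Z} + 1\right) = -8 + \left(1 + \frac{5}{Z}\right) = -7 + \frac{5}{Z}$)
$k{\left(P,y \right)} = 4$
$k{\left(B{\left(5 \cdot 3 \right)},213 \right)} - 370 \left(-43\right) = 4 - 370 \left(-43\right) = 4 - -15910 = 4 + 15910 = 15914$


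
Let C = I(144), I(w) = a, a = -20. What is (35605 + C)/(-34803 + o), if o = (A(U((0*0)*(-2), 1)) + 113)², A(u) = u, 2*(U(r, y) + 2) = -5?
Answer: -142340/92123 ≈ -1.5451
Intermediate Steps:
U(r, y) = -9/2 (U(r, y) = -2 + (½)*(-5) = -2 - 5/2 = -9/2)
I(w) = -20
C = -20
o = 47089/4 (o = (-9/2 + 113)² = (217/2)² = 47089/4 ≈ 11772.)
(35605 + C)/(-34803 + o) = (35605 - 20)/(-34803 + 47089/4) = 35585/(-92123/4) = 35585*(-4/92123) = -142340/92123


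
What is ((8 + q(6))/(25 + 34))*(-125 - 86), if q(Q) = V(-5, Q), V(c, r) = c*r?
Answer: 4642/59 ≈ 78.678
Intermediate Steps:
q(Q) = -5*Q
((8 + q(6))/(25 + 34))*(-125 - 86) = ((8 - 5*6)/(25 + 34))*(-125 - 86) = ((8 - 30)/59)*(-211) = -22*1/59*(-211) = -22/59*(-211) = 4642/59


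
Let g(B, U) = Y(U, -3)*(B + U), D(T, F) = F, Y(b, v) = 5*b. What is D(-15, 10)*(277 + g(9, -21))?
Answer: 15370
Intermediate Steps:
g(B, U) = 5*U*(B + U) (g(B, U) = (5*U)*(B + U) = 5*U*(B + U))
D(-15, 10)*(277 + g(9, -21)) = 10*(277 + 5*(-21)*(9 - 21)) = 10*(277 + 5*(-21)*(-12)) = 10*(277 + 1260) = 10*1537 = 15370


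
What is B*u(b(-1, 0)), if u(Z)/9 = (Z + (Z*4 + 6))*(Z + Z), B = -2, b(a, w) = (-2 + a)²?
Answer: -16524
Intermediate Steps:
u(Z) = 18*Z*(6 + 5*Z) (u(Z) = 9*((Z + (Z*4 + 6))*(Z + Z)) = 9*((Z + (4*Z + 6))*(2*Z)) = 9*((Z + (6 + 4*Z))*(2*Z)) = 9*((6 + 5*Z)*(2*Z)) = 9*(2*Z*(6 + 5*Z)) = 18*Z*(6 + 5*Z))
B*u(b(-1, 0)) = -36*(-2 - 1)²*(6 + 5*(-2 - 1)²) = -36*(-3)²*(6 + 5*(-3)²) = -36*9*(6 + 5*9) = -36*9*(6 + 45) = -36*9*51 = -2*8262 = -16524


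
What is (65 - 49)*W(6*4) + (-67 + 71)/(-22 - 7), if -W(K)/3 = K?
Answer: -33412/29 ≈ -1152.1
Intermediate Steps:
W(K) = -3*K
(65 - 49)*W(6*4) + (-67 + 71)/(-22 - 7) = (65 - 49)*(-18*4) + (-67 + 71)/(-22 - 7) = 16*(-3*24) + 4/(-29) = 16*(-72) + 4*(-1/29) = -1152 - 4/29 = -33412/29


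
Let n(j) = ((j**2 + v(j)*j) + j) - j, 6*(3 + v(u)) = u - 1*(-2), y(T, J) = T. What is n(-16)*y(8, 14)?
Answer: 8192/3 ≈ 2730.7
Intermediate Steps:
v(u) = -8/3 + u/6 (v(u) = -3 + (u - 1*(-2))/6 = -3 + (u + 2)/6 = -3 + (2 + u)/6 = -3 + (1/3 + u/6) = -8/3 + u/6)
n(j) = j**2 + j*(-8/3 + j/6) (n(j) = ((j**2 + (-8/3 + j/6)*j) + j) - j = ((j**2 + j*(-8/3 + j/6)) + j) - j = (j + j**2 + j*(-8/3 + j/6)) - j = j**2 + j*(-8/3 + j/6))
n(-16)*y(8, 14) = ((1/6)*(-16)*(-16 + 7*(-16)))*8 = ((1/6)*(-16)*(-16 - 112))*8 = ((1/6)*(-16)*(-128))*8 = (1024/3)*8 = 8192/3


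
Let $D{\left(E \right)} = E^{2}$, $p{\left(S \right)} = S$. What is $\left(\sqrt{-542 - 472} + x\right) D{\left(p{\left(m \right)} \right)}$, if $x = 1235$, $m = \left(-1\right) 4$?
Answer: $19760 + 208 i \sqrt{6} \approx 19760.0 + 509.49 i$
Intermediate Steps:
$m = -4$
$\left(\sqrt{-542 - 472} + x\right) D{\left(p{\left(m \right)} \right)} = \left(\sqrt{-542 - 472} + 1235\right) \left(-4\right)^{2} = \left(\sqrt{-1014} + 1235\right) 16 = \left(13 i \sqrt{6} + 1235\right) 16 = \left(1235 + 13 i \sqrt{6}\right) 16 = 19760 + 208 i \sqrt{6}$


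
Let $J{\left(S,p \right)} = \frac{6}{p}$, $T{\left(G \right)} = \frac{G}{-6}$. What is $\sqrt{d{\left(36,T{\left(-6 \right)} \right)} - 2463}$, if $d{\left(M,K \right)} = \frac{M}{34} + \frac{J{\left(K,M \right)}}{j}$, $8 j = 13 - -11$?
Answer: $\frac{i \sqrt{25613458}}{102} \approx 49.617 i$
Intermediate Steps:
$T{\left(G \right)} = - \frac{G}{6}$ ($T{\left(G \right)} = G \left(- \frac{1}{6}\right) = - \frac{G}{6}$)
$j = 3$ ($j = \frac{13 - -11}{8} = \frac{13 + 11}{8} = \frac{1}{8} \cdot 24 = 3$)
$d{\left(M,K \right)} = \frac{2}{M} + \frac{M}{34}$ ($d{\left(M,K \right)} = \frac{M}{34} + \frac{6 \frac{1}{M}}{3} = M \frac{1}{34} + \frac{6}{M} \frac{1}{3} = \frac{M}{34} + \frac{2}{M} = \frac{2}{M} + \frac{M}{34}$)
$\sqrt{d{\left(36,T{\left(-6 \right)} \right)} - 2463} = \sqrt{\left(\frac{2}{36} + \frac{1}{34} \cdot 36\right) - 2463} = \sqrt{\left(2 \cdot \frac{1}{36} + \frac{18}{17}\right) - 2463} = \sqrt{\left(\frac{1}{18} + \frac{18}{17}\right) - 2463} = \sqrt{\frac{341}{306} - 2463} = \sqrt{- \frac{753337}{306}} = \frac{i \sqrt{25613458}}{102}$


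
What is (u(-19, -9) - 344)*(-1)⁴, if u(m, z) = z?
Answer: -353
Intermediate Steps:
(u(-19, -9) - 344)*(-1)⁴ = (-9 - 344)*(-1)⁴ = -353*1 = -353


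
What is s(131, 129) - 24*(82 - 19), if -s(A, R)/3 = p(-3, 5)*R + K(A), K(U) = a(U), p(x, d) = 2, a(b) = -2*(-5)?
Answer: -2316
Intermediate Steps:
a(b) = 10
K(U) = 10
s(A, R) = -30 - 6*R (s(A, R) = -3*(2*R + 10) = -3*(10 + 2*R) = -30 - 6*R)
s(131, 129) - 24*(82 - 19) = (-30 - 6*129) - 24*(82 - 19) = (-30 - 774) - 24*63 = -804 - 1*1512 = -804 - 1512 = -2316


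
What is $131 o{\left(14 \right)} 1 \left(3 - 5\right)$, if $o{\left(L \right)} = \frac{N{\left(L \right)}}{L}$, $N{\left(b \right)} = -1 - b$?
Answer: $\frac{1965}{7} \approx 280.71$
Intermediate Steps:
$o{\left(L \right)} = \frac{-1 - L}{L}$
$131 o{\left(14 \right)} 1 \left(3 - 5\right) = 131 \frac{-1 - 14}{14} \cdot 1 \left(3 - 5\right) = 131 \frac{-1 - 14}{14} \cdot 1 \left(-2\right) = 131 \cdot \frac{1}{14} \left(-15\right) \left(-2\right) = 131 \left(- \frac{15}{14}\right) \left(-2\right) = \left(- \frac{1965}{14}\right) \left(-2\right) = \frac{1965}{7}$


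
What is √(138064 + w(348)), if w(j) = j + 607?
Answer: √139019 ≈ 372.85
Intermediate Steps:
w(j) = 607 + j
√(138064 + w(348)) = √(138064 + (607 + 348)) = √(138064 + 955) = √139019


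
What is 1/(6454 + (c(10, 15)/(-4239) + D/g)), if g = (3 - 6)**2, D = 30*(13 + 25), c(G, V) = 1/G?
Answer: 42390/278954459 ≈ 0.00015196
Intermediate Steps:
D = 1140 (D = 30*38 = 1140)
g = 9 (g = (-3)**2 = 9)
1/(6454 + (c(10, 15)/(-4239) + D/g)) = 1/(6454 + (1/(10*(-4239)) + 1140/9)) = 1/(6454 + ((1/10)*(-1/4239) + 1140*(1/9))) = 1/(6454 + (-1/42390 + 380/3)) = 1/(6454 + 5369399/42390) = 1/(278954459/42390) = 42390/278954459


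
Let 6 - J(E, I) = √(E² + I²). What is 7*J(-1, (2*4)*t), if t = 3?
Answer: 42 - 7*√577 ≈ -126.15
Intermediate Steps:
J(E, I) = 6 - √(E² + I²)
7*J(-1, (2*4)*t) = 7*(6 - √((-1)² + ((2*4)*3)²)) = 7*(6 - √(1 + (8*3)²)) = 7*(6 - √(1 + 24²)) = 7*(6 - √(1 + 576)) = 7*(6 - √577) = 42 - 7*√577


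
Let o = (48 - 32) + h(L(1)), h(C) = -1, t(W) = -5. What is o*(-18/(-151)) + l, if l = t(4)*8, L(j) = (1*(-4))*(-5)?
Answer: -5770/151 ≈ -38.212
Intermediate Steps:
L(j) = 20 (L(j) = -4*(-5) = 20)
l = -40 (l = -5*8 = -40)
o = 15 (o = (48 - 32) - 1 = 16 - 1 = 15)
o*(-18/(-151)) + l = 15*(-18/(-151)) - 40 = 15*(-18*(-1/151)) - 40 = 15*(18/151) - 40 = 270/151 - 40 = -5770/151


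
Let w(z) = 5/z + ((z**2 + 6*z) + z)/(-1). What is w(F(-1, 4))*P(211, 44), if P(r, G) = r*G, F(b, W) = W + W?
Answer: -2216555/2 ≈ -1.1083e+6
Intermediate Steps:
F(b, W) = 2*W
w(z) = -z**2 - 7*z + 5/z (w(z) = 5/z + (z**2 + 7*z)*(-1) = 5/z + (-z**2 - 7*z) = -z**2 - 7*z + 5/z)
P(r, G) = G*r
w(F(-1, 4))*P(211, 44) = ((5 - (2*4)**2*(7 + 2*4))/((2*4)))*(44*211) = ((5 - 1*8**2*(7 + 8))/8)*9284 = ((5 - 1*64*15)/8)*9284 = ((5 - 960)/8)*9284 = ((1/8)*(-955))*9284 = -955/8*9284 = -2216555/2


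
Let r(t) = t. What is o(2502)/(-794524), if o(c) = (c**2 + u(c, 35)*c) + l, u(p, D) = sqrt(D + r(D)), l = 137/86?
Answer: -538360481/68329064 - 9*sqrt(70)/2858 ≈ -7.9053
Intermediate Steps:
l = 137/86 (l = 137*(1/86) = 137/86 ≈ 1.5930)
u(p, D) = sqrt(2)*sqrt(D) (u(p, D) = sqrt(D + D) = sqrt(2*D) = sqrt(2)*sqrt(D))
o(c) = 137/86 + c**2 + c*sqrt(70) (o(c) = (c**2 + (sqrt(2)*sqrt(35))*c) + 137/86 = (c**2 + sqrt(70)*c) + 137/86 = (c**2 + c*sqrt(70)) + 137/86 = 137/86 + c**2 + c*sqrt(70))
o(2502)/(-794524) = (137/86 + 2502**2 + 2502*sqrt(70))/(-794524) = (137/86 + 6260004 + 2502*sqrt(70))*(-1/794524) = (538360481/86 + 2502*sqrt(70))*(-1/794524) = -538360481/68329064 - 9*sqrt(70)/2858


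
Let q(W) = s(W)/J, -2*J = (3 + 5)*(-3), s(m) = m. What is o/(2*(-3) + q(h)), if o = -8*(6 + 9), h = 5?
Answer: 1440/67 ≈ 21.493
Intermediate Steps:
J = 12 (J = -(3 + 5)*(-3)/2 = -4*(-3) = -½*(-24) = 12)
q(W) = W/12
o = -120 (o = -8*15 = -120)
o/(2*(-3) + q(h)) = -120/(2*(-3) + (1/12)*5) = -120/(-6 + 5/12) = -120/(-67/12) = -120*(-12/67) = 1440/67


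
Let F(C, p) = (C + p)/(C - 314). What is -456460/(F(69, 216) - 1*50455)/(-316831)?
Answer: -5591635/195829439128 ≈ -2.8554e-5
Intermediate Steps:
F(C, p) = (C + p)/(-314 + C)
-456460/(F(69, 216) - 1*50455)/(-316831) = -456460/((69 + 216)/(-314 + 69) - 1*50455)/(-316831) = -456460/(285/(-245) - 50455)*(-1/316831) = -456460/(-1/245*285 - 50455)*(-1/316831) = -456460/(-57/49 - 50455)*(-1/316831) = -456460/(-2472352/49)*(-1/316831) = -456460*(-49/2472352)*(-1/316831) = (5591635/618088)*(-1/316831) = -5591635/195829439128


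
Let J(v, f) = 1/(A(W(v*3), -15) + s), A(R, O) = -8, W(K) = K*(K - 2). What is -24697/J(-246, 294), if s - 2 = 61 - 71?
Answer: 395152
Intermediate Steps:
W(K) = K*(-2 + K)
s = -8 (s = 2 + (61 - 71) = 2 - 10 = -8)
J(v, f) = -1/16 (J(v, f) = 1/(-8 - 8) = 1/(-16) = -1/16)
-24697/J(-246, 294) = -24697/(-1/16) = -24697*(-16) = 395152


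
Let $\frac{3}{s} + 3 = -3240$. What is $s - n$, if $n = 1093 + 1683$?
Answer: $- \frac{3000857}{1081} \approx -2776.0$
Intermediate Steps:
$n = 2776$
$s = - \frac{1}{1081}$ ($s = \frac{3}{-3 - 3240} = \frac{3}{-3243} = 3 \left(- \frac{1}{3243}\right) = - \frac{1}{1081} \approx -0.00092507$)
$s - n = - \frac{1}{1081} - 2776 = - \frac{3000857}{1081}$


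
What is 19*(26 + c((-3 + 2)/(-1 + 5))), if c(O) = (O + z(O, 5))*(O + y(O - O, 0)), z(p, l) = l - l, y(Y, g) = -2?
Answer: 8075/16 ≈ 504.69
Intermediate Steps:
z(p, l) = 0
c(O) = O*(-2 + O) (c(O) = (O + 0)*(O - 2) = O*(-2 + O))
19*(26 + c((-3 + 2)/(-1 + 5))) = 19*(26 + ((-3 + 2)/(-1 + 5))*(-2 + (-3 + 2)/(-1 + 5))) = 19*(26 + (-1/4)*(-2 - 1/4)) = 19*(26 + (-1*¼)*(-2 - 1*¼)) = 19*(26 - (-2 - ¼)/4) = 19*(26 - ¼*(-9/4)) = 19*(26 + 9/16) = 19*(425/16) = 8075/16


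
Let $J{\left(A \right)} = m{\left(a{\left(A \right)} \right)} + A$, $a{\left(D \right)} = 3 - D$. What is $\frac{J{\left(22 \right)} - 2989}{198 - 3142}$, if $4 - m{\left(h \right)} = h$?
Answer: $1$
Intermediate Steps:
$m{\left(h \right)} = 4 - h$
$J{\left(A \right)} = 1 + 2 A$ ($J{\left(A \right)} = \left(4 - \left(3 - A\right)\right) + A = \left(4 + \left(-3 + A\right)\right) + A = \left(1 + A\right) + A = 1 + 2 A$)
$\frac{J{\left(22 \right)} - 2989}{198 - 3142} = \frac{\left(1 + 2 \cdot 22\right) - 2989}{198 - 3142} = \frac{\left(1 + 44\right) - 2989}{-2944} = \left(45 - 2989\right) \left(- \frac{1}{2944}\right) = \left(-2944\right) \left(- \frac{1}{2944}\right) = 1$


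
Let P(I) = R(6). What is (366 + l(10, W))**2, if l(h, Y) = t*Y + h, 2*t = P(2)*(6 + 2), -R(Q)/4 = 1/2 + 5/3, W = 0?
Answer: 141376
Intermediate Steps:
R(Q) = -26/3 (R(Q) = -4*(1/2 + 5/3) = -4*13/6 = -26/3)
P(I) = -26/3
t = -104/3 (t = (-26*(6 + 2)/3)/2 = (-26/3*8)/2 = (1/2)*(-208/3) = -104/3 ≈ -34.667)
l(h, Y) = h - 104*Y/3 (l(h, Y) = -104*Y/3 + h = h - 104*Y/3)
(366 + l(10, W))**2 = (366 + (10 - 104/3*0))**2 = (366 + (10 + 0))**2 = (366 + 10)**2 = 376**2 = 141376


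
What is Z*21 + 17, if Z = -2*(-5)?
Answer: 227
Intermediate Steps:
Z = 10
Z*21 + 17 = 10*21 + 17 = 210 + 17 = 227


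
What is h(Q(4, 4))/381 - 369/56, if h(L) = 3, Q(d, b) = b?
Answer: -46807/7112 ≈ -6.5814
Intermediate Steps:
h(Q(4, 4))/381 - 369/56 = 3/381 - 369/56 = 3*(1/381) - 369*1/56 = 1/127 - 369/56 = -46807/7112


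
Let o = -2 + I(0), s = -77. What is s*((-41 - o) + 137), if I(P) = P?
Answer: -7546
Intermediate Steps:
o = -2 (o = -2 + 0 = -2)
s*((-41 - o) + 137) = -77*((-41 - 1*(-2)) + 137) = -77*((-41 + 2) + 137) = -77*(-39 + 137) = -77*98 = -7546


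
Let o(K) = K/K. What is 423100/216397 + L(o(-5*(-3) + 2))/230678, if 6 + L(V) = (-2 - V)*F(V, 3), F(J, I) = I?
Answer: 97596615845/49918027166 ≈ 1.9551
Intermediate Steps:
o(K) = 1
L(V) = -12 - 3*V (L(V) = -6 + (-2 - V)*3 = -6 + (-6 - 3*V) = -12 - 3*V)
423100/216397 + L(o(-5*(-3) + 2))/230678 = 423100/216397 + (-12 - 3*1)/230678 = 423100*(1/216397) + (-12 - 3)*(1/230678) = 423100/216397 - 15*1/230678 = 423100/216397 - 15/230678 = 97596615845/49918027166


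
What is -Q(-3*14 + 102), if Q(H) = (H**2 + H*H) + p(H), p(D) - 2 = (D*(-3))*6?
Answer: -6122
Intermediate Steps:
p(D) = 2 - 18*D (p(D) = 2 + (D*(-3))*6 = 2 - 3*D*6 = 2 - 18*D)
Q(H) = 2 - 18*H + 2*H**2 (Q(H) = (H**2 + H*H) + (2 - 18*H) = (H**2 + H**2) + (2 - 18*H) = 2*H**2 + (2 - 18*H) = 2 - 18*H + 2*H**2)
-Q(-3*14 + 102) = -(2 - 18*(-3*14 + 102) + 2*(-3*14 + 102)**2) = -(2 - 18*(-42 + 102) + 2*(-42 + 102)**2) = -(2 - 18*60 + 2*60**2) = -(2 - 1080 + 2*3600) = -(2 - 1080 + 7200) = -1*6122 = -6122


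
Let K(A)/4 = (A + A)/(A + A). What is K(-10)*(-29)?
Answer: -116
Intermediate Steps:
K(A) = 4 (K(A) = 4*((A + A)/(A + A)) = 4*((2*A)/((2*A))) = 4*((2*A)*(1/(2*A))) = 4*1 = 4)
K(-10)*(-29) = 4*(-29) = -116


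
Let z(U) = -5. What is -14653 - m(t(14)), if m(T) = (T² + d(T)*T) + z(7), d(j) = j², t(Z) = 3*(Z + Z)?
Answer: -614408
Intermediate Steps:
t(Z) = 6*Z (t(Z) = 3*(2*Z) = 6*Z)
m(T) = -5 + T² + T³ (m(T) = (T² + T²*T) - 5 = (T² + T³) - 5 = -5 + T² + T³)
-14653 - m(t(14)) = -14653 - (-5 + (6*14)² + (6*14)³) = -14653 - (-5 + 84² + 84³) = -14653 - (-5 + 7056 + 592704) = -14653 - 1*599755 = -14653 - 599755 = -614408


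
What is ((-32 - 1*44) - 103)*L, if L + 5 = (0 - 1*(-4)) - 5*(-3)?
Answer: -2506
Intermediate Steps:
L = 14 (L = -5 + ((0 - 1*(-4)) - 5*(-3)) = -5 + ((0 + 4) + 15) = -5 + (4 + 15) = -5 + 19 = 14)
((-32 - 1*44) - 103)*L = ((-32 - 1*44) - 103)*14 = ((-32 - 44) - 103)*14 = (-76 - 103)*14 = -179*14 = -2506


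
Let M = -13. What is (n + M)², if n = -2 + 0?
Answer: 225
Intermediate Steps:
n = -2
(n + M)² = (-2 - 13)² = (-15)² = 225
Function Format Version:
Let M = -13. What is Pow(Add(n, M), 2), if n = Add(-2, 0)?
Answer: 225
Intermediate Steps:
n = -2
Pow(Add(n, M), 2) = Pow(Add(-2, -13), 2) = Pow(-15, 2) = 225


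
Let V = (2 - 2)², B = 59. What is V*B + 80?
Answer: 80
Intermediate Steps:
V = 0 (V = 0² = 0)
V*B + 80 = 0*59 + 80 = 0 + 80 = 80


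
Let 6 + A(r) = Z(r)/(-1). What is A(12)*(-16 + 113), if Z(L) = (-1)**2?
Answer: -679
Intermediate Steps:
Z(L) = 1
A(r) = -7 (A(r) = -6 + 1/(-1) = -6 + 1*(-1) = -6 - 1 = -7)
A(12)*(-16 + 113) = -7*(-16 + 113) = -7*97 = -679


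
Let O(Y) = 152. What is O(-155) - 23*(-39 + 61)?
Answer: -354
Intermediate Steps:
O(-155) - 23*(-39 + 61) = 152 - 23*(-39 + 61) = 152 - 23*22 = 152 - 1*506 = 152 - 506 = -354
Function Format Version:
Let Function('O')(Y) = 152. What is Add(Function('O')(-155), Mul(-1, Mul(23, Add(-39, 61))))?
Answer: -354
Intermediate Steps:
Add(Function('O')(-155), Mul(-1, Mul(23, Add(-39, 61)))) = Add(152, Mul(-1, Mul(23, Add(-39, 61)))) = Add(152, Mul(-1, Mul(23, 22))) = Add(152, Mul(-1, 506)) = Add(152, -506) = -354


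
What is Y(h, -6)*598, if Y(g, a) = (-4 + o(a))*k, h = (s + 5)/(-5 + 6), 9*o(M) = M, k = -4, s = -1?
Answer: 33488/3 ≈ 11163.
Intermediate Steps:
o(M) = M/9
h = 4 (h = (-1 + 5)/(-5 + 6) = 4/1 = 4*1 = 4)
Y(g, a) = 16 - 4*a/9 (Y(g, a) = (-4 + a/9)*(-4) = 16 - 4*a/9)
Y(h, -6)*598 = (16 - 4/9*(-6))*598 = (16 + 8/3)*598 = (56/3)*598 = 33488/3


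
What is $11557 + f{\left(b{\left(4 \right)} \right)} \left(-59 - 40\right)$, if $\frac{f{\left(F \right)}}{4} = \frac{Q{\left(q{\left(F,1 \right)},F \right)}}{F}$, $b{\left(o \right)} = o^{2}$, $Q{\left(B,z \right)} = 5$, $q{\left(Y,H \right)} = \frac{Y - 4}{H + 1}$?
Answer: $\frac{45733}{4} \approx 11433.0$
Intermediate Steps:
$q{\left(Y,H \right)} = \frac{-4 + Y}{1 + H}$
$f{\left(F \right)} = \frac{20}{F}$ ($f{\left(F \right)} = 4 \frac{5}{F} = \frac{20}{F}$)
$11557 + f{\left(b{\left(4 \right)} \right)} \left(-59 - 40\right) = 11557 + \frac{20}{4^{2}} \left(-59 - 40\right) = 11557 + \frac{20}{16} \left(-99\right) = 11557 + 20 \cdot \frac{1}{16} \left(-99\right) = 11557 + \frac{5}{4} \left(-99\right) = 11557 - \frac{495}{4} = \frac{45733}{4}$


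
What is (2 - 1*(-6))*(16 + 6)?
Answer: 176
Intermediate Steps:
(2 - 1*(-6))*(16 + 6) = (2 + 6)*22 = 8*22 = 176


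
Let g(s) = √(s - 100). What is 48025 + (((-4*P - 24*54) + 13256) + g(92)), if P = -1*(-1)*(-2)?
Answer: 59993 + 2*I*√2 ≈ 59993.0 + 2.8284*I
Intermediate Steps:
g(s) = √(-100 + s)
P = -2 (P = 1*(-2) = -2)
48025 + (((-4*P - 24*54) + 13256) + g(92)) = 48025 + (((-4*(-2) - 24*54) + 13256) + √(-100 + 92)) = 48025 + (((8 - 1296) + 13256) + √(-8)) = 48025 + ((-1288 + 13256) + 2*I*√2) = 48025 + (11968 + 2*I*√2) = 59993 + 2*I*√2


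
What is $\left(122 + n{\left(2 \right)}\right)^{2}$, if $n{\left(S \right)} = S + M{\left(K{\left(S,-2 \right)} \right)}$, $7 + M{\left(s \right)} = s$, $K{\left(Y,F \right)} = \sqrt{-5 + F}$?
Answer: $\left(117 + i \sqrt{7}\right)^{2} \approx 13682.0 + 619.11 i$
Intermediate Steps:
$M{\left(s \right)} = -7 + s$
$n{\left(S \right)} = -7 + S + i \sqrt{7}$ ($n{\left(S \right)} = S - \left(7 - \sqrt{-5 - 2}\right) = S - \left(7 - \sqrt{-7}\right) = S - \left(7 - i \sqrt{7}\right) = -7 + S + i \sqrt{7}$)
$\left(122 + n{\left(2 \right)}\right)^{2} = \left(122 + \left(-7 + 2 + i \sqrt{7}\right)\right)^{2} = \left(122 - \left(5 - i \sqrt{7}\right)\right)^{2} = \left(117 + i \sqrt{7}\right)^{2}$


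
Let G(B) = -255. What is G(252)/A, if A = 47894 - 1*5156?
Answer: -5/838 ≈ -0.0059666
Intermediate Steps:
A = 42738 (A = 47894 - 5156 = 42738)
G(252)/A = -255/42738 = -255*1/42738 = -5/838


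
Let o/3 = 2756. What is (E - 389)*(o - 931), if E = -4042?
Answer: -32510247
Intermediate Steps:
o = 8268 (o = 3*2756 = 8268)
(E - 389)*(o - 931) = (-4042 - 389)*(8268 - 931) = -4431*7337 = -32510247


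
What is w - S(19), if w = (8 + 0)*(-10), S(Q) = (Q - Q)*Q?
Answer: -80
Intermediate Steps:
S(Q) = 0 (S(Q) = 0*Q = 0)
w = -80 (w = 8*(-10) = -80)
w - S(19) = -80 - 1*0 = -80 + 0 = -80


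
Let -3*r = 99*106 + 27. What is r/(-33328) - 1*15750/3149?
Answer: -513872457/104949872 ≈ -4.8964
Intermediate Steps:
r = -3507 (r = -(99*106 + 27)/3 = -(10494 + 27)/3 = -1/3*10521 = -3507)
r/(-33328) - 1*15750/3149 = -3507/(-33328) - 1*15750/3149 = -3507*(-1/33328) - 15750*1/3149 = 3507/33328 - 15750/3149 = -513872457/104949872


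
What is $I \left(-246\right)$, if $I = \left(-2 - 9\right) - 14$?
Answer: $6150$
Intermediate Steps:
$I = -25$ ($I = -11 - 14 = -25$)
$I \left(-246\right) = \left(-25\right) \left(-246\right) = 6150$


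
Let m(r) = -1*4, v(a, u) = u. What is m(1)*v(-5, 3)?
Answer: -12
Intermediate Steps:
m(r) = -4
m(1)*v(-5, 3) = -4*3 = -12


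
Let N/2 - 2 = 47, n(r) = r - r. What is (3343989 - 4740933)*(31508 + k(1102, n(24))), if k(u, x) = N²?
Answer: -57431161728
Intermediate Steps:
n(r) = 0
N = 98 (N = 4 + 2*47 = 4 + 94 = 98)
k(u, x) = 9604 (k(u, x) = 98² = 9604)
(3343989 - 4740933)*(31508 + k(1102, n(24))) = (3343989 - 4740933)*(31508 + 9604) = -1396944*41112 = -57431161728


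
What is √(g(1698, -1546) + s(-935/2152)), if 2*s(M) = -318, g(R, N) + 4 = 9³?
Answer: √566 ≈ 23.791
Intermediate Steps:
g(R, N) = 725 (g(R, N) = -4 + 9³ = -4 + 729 = 725)
s(M) = -159 (s(M) = (½)*(-318) = -159)
√(g(1698, -1546) + s(-935/2152)) = √(725 - 159) = √566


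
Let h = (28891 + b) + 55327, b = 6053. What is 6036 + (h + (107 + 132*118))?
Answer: 111990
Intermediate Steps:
h = 90271 (h = (28891 + 6053) + 55327 = 34944 + 55327 = 90271)
6036 + (h + (107 + 132*118)) = 6036 + (90271 + (107 + 132*118)) = 6036 + (90271 + (107 + 15576)) = 6036 + (90271 + 15683) = 6036 + 105954 = 111990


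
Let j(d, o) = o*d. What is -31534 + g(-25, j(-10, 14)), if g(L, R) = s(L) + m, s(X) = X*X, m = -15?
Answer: -30924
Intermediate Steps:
s(X) = X**2
j(d, o) = d*o
g(L, R) = -15 + L**2 (g(L, R) = L**2 - 15 = -15 + L**2)
-31534 + g(-25, j(-10, 14)) = -31534 + (-15 + (-25)**2) = -31534 + (-15 + 625) = -31534 + 610 = -30924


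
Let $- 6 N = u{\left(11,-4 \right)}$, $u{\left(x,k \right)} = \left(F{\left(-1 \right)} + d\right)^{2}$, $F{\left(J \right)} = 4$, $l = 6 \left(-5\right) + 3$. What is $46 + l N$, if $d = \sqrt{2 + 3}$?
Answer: $\frac{281}{2} + 36 \sqrt{5} \approx 221.0$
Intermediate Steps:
$d = \sqrt{5} \approx 2.2361$
$l = -27$ ($l = -30 + 3 = -27$)
$u{\left(x,k \right)} = \left(4 + \sqrt{5}\right)^{2}$
$N = - \frac{\left(4 + \sqrt{5}\right)^{2}}{6} \approx -6.4814$
$46 + l N = 46 - 27 \left(- \frac{\left(4 + \sqrt{5}\right)^{2}}{6}\right) = 46 + \frac{9 \left(4 + \sqrt{5}\right)^{2}}{2}$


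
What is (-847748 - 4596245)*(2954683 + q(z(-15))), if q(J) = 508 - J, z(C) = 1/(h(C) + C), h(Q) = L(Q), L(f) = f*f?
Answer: -3378488209265237/210 ≈ -1.6088e+13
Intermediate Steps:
L(f) = f²
h(Q) = Q²
z(C) = 1/(C + C²) (z(C) = 1/(C² + C) = 1/(C + C²))
(-847748 - 4596245)*(2954683 + q(z(-15))) = (-847748 - 4596245)*(2954683 + (508 - 1/((-15)*(1 - 15)))) = -5443993*(2954683 + (508 - (-1)/(15*(-14)))) = -5443993*(2954683 + (508 - (-1)*(-1)/(15*14))) = -5443993*(2954683 + (508 - 1*1/210)) = -5443993*(2954683 + (508 - 1/210)) = -5443993*(2954683 + 106679/210) = -5443993*620590109/210 = -3378488209265237/210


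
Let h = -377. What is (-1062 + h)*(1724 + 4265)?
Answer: -8618171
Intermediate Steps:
(-1062 + h)*(1724 + 4265) = (-1062 - 377)*(1724 + 4265) = -1439*5989 = -8618171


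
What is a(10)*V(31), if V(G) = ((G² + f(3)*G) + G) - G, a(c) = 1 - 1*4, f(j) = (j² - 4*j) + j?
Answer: -2883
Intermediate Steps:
f(j) = j² - 3*j
a(c) = -3 (a(c) = 1 - 4 = -3)
V(G) = G² (V(G) = ((G² + (3*(-3 + 3))*G) + G) - G = ((G² + (3*0)*G) + G) - G = ((G² + 0*G) + G) - G = ((G² + 0) + G) - G = (G² + G) - G = (G + G²) - G = G²)
a(10)*V(31) = -3*31² = -3*961 = -2883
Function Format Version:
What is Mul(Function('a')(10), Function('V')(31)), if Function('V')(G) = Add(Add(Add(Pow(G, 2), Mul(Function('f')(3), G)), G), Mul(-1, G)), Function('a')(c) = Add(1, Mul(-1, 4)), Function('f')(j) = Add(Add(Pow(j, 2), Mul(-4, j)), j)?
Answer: -2883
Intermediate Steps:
Function('f')(j) = Add(Pow(j, 2), Mul(-3, j))
Function('a')(c) = -3 (Function('a')(c) = Add(1, -4) = -3)
Function('V')(G) = Pow(G, 2) (Function('V')(G) = Add(Add(Add(Pow(G, 2), Mul(Mul(3, Add(-3, 3)), G)), G), Mul(-1, G)) = Add(Add(Add(Pow(G, 2), Mul(Mul(3, 0), G)), G), Mul(-1, G)) = Add(Add(Add(Pow(G, 2), Mul(0, G)), G), Mul(-1, G)) = Add(Add(Add(Pow(G, 2), 0), G), Mul(-1, G)) = Add(Add(Pow(G, 2), G), Mul(-1, G)) = Add(Add(G, Pow(G, 2)), Mul(-1, G)) = Pow(G, 2))
Mul(Function('a')(10), Function('V')(31)) = Mul(-3, Pow(31, 2)) = Mul(-3, 961) = -2883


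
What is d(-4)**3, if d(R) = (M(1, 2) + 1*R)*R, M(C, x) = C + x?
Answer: 64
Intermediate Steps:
d(R) = R*(3 + R) (d(R) = ((1 + 2) + 1*R)*R = (3 + R)*R = R*(3 + R))
d(-4)**3 = (-4*(3 - 4))**3 = (-4*(-1))**3 = 4**3 = 64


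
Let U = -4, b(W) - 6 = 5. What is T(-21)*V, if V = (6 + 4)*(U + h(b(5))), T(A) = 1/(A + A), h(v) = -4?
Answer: 40/21 ≈ 1.9048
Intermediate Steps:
b(W) = 11 (b(W) = 6 + 5 = 11)
T(A) = 1/(2*A)
V = -80 (V = (6 + 4)*(-4 - 4) = 10*(-8) = -80)
T(-21)*V = ((½)/(-21))*(-80) = ((½)*(-1/21))*(-80) = -1/42*(-80) = 40/21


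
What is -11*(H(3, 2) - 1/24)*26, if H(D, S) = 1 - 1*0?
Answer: -3289/12 ≈ -274.08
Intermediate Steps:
H(D, S) = 1 (H(D, S) = 1 + 0 = 1)
-11*(H(3, 2) - 1/24)*26 = -11*(1 - 1/24)*26 = -11*23/24*26 = -253/24*26 = -3289/12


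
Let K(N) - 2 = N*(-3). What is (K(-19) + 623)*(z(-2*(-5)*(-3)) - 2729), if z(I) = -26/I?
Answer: -27908804/15 ≈ -1.8606e+6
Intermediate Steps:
K(N) = 2 - 3*N (K(N) = 2 + N*(-3) = 2 - 3*N)
(K(-19) + 623)*(z(-2*(-5)*(-3)) - 2729) = ((2 - 3*(-19)) + 623)*(-26/(-2*(-5)*(-3)) - 2729) = ((2 + 57) + 623)*(-26/(10*(-3)) - 2729) = (59 + 623)*(-26/(-30) - 2729) = 682*(-26*(-1/30) - 2729) = 682*(13/15 - 2729) = 682*(-40922/15) = -27908804/15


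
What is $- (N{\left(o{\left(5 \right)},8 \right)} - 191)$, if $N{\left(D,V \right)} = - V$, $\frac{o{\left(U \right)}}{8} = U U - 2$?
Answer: $199$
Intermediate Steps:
$o{\left(U \right)} = -16 + 8 U^{2}$ ($o{\left(U \right)} = 8 \left(U U - 2\right) = 8 \left(U^{2} - 2\right) = 8 \left(-2 + U^{2}\right) = -16 + 8 U^{2}$)
$- (N{\left(o{\left(5 \right)},8 \right)} - 191) = - (\left(-1\right) 8 - 191) = - (-8 - 191) = \left(-1\right) \left(-199\right) = 199$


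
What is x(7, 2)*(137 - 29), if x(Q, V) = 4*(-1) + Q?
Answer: 324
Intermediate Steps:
x(Q, V) = -4 + Q
x(7, 2)*(137 - 29) = (-4 + 7)*(137 - 29) = 3*108 = 324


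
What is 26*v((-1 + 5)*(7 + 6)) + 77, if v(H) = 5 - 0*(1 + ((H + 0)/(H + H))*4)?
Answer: 207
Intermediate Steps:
v(H) = 5 (v(H) = 5 - 0*(1 + (H/((2*H)))*4) = 5 - 0*(1 + (H*(1/(2*H)))*4) = 5 - 0*(1 + (½)*4) = 5 - 0*(1 + 2) = 5 - 0*3 = 5 - 1*0 = 5 + 0 = 5)
26*v((-1 + 5)*(7 + 6)) + 77 = 26*5 + 77 = 130 + 77 = 207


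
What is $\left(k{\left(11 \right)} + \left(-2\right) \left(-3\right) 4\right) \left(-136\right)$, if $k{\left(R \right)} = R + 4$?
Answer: $-5304$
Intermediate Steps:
$k{\left(R \right)} = 4 + R$
$\left(k{\left(11 \right)} + \left(-2\right) \left(-3\right) 4\right) \left(-136\right) = \left(\left(4 + 11\right) + \left(-2\right) \left(-3\right) 4\right) \left(-136\right) = \left(15 + 6 \cdot 4\right) \left(-136\right) = \left(15 + 24\right) \left(-136\right) = 39 \left(-136\right) = -5304$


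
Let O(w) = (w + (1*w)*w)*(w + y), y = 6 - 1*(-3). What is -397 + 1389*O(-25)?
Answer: -13334797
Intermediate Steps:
y = 9 (y = 6 + 3 = 9)
O(w) = (9 + w)*(w + w**2) (O(w) = (w + (1*w)*w)*(w + 9) = (w + w*w)*(9 + w) = (w + w**2)*(9 + w) = (9 + w)*(w + w**2))
-397 + 1389*O(-25) = -397 + 1389*(-25*(9 + (-25)**2 + 10*(-25))) = -397 + 1389*(-25*(9 + 625 - 250)) = -397 + 1389*(-25*384) = -397 + 1389*(-9600) = -397 - 13334400 = -13334797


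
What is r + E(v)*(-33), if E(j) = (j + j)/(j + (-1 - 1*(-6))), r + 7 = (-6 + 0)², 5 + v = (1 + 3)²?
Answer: -131/8 ≈ -16.375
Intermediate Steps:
v = 11 (v = -5 + (1 + 3)² = -5 + 4² = -5 + 16 = 11)
r = 29 (r = -7 + (-6 + 0)² = -7 + (-6)² = -7 + 36 = 29)
E(j) = 2*j/(5 + j) (E(j) = (2*j)/(j + (-1 + 6)) = (2*j)/(j + 5) = (2*j)/(5 + j) = 2*j/(5 + j))
r + E(v)*(-33) = 29 + (2*11/(5 + 11))*(-33) = 29 + (2*11/16)*(-33) = 29 + (2*11*(1/16))*(-33) = 29 + (11/8)*(-33) = 29 - 363/8 = -131/8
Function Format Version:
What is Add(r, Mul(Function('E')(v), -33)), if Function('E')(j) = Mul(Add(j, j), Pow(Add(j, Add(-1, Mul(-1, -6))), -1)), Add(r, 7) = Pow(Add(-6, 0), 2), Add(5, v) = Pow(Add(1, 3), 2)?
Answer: Rational(-131, 8) ≈ -16.375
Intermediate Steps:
v = 11 (v = Add(-5, Pow(Add(1, 3), 2)) = Add(-5, Pow(4, 2)) = Add(-5, 16) = 11)
r = 29 (r = Add(-7, Pow(Add(-6, 0), 2)) = Add(-7, Pow(-6, 2)) = Add(-7, 36) = 29)
Function('E')(j) = Mul(2, j, Pow(Add(5, j), -1)) (Function('E')(j) = Mul(Mul(2, j), Pow(Add(j, Add(-1, 6)), -1)) = Mul(Mul(2, j), Pow(Add(j, 5), -1)) = Mul(Mul(2, j), Pow(Add(5, j), -1)) = Mul(2, j, Pow(Add(5, j), -1)))
Add(r, Mul(Function('E')(v), -33)) = Add(29, Mul(Mul(2, 11, Pow(Add(5, 11), -1)), -33)) = Add(29, Mul(Mul(2, 11, Pow(16, -1)), -33)) = Add(29, Mul(Mul(2, 11, Rational(1, 16)), -33)) = Add(29, Mul(Rational(11, 8), -33)) = Add(29, Rational(-363, 8)) = Rational(-131, 8)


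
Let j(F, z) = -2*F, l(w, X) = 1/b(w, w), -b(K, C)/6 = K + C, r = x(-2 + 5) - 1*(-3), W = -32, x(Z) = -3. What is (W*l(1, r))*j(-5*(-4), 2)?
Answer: -320/3 ≈ -106.67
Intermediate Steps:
r = 0 (r = -3 - 1*(-3) = -3 + 3 = 0)
b(K, C) = -6*C - 6*K (b(K, C) = -6*(K + C) = -6*(C + K) = -6*C - 6*K)
l(w, X) = -1/(12*w) (l(w, X) = 1/(-6*w - 6*w) = 1/(-12*w) = -1/(12*w))
(W*l(1, r))*j(-5*(-4), 2) = (-(-8)/(3*1))*(-(-10)*(-4)) = (-(-8)/3)*(-2*20) = -32*(-1/12)*(-40) = (8/3)*(-40) = -320/3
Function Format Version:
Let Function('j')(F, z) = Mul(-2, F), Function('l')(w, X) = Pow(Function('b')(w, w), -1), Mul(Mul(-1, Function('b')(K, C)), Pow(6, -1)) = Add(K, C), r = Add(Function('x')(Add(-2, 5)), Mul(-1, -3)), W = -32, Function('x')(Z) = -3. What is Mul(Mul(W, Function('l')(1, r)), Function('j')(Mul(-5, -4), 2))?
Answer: Rational(-320, 3) ≈ -106.67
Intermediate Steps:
r = 0 (r = Add(-3, Mul(-1, -3)) = Add(-3, 3) = 0)
Function('b')(K, C) = Add(Mul(-6, C), Mul(-6, K)) (Function('b')(K, C) = Mul(-6, Add(K, C)) = Mul(-6, Add(C, K)) = Add(Mul(-6, C), Mul(-6, K)))
Function('l')(w, X) = Mul(Rational(-1, 12), Pow(w, -1)) (Function('l')(w, X) = Pow(Add(Mul(-6, w), Mul(-6, w)), -1) = Pow(Mul(-12, w), -1) = Mul(Rational(-1, 12), Pow(w, -1)))
Mul(Mul(W, Function('l')(1, r)), Function('j')(Mul(-5, -4), 2)) = Mul(Mul(-32, Mul(Rational(-1, 12), Pow(1, -1))), Mul(-2, Mul(-5, -4))) = Mul(Mul(-32, Mul(Rational(-1, 12), 1)), Mul(-2, 20)) = Mul(Mul(-32, Rational(-1, 12)), -40) = Mul(Rational(8, 3), -40) = Rational(-320, 3)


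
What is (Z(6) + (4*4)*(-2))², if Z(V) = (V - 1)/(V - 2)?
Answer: 15129/16 ≈ 945.56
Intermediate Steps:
Z(V) = (-1 + V)/(-2 + V)
(Z(6) + (4*4)*(-2))² = ((-1 + 6)/(-2 + 6) + (4*4)*(-2))² = (5/4 + 16*(-2))² = ((¼)*5 - 32)² = (5/4 - 32)² = (-123/4)² = 15129/16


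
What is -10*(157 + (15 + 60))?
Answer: -2320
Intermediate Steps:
-10*(157 + (15 + 60)) = -10*(157 + 75) = -10*232 = -2320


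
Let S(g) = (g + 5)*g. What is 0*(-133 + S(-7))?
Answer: 0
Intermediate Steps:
S(g) = g*(5 + g) (S(g) = (5 + g)*g = g*(5 + g))
0*(-133 + S(-7)) = 0*(-133 - 7*(5 - 7)) = 0*(-133 - 7*(-2)) = 0*(-133 + 14) = 0*(-119) = 0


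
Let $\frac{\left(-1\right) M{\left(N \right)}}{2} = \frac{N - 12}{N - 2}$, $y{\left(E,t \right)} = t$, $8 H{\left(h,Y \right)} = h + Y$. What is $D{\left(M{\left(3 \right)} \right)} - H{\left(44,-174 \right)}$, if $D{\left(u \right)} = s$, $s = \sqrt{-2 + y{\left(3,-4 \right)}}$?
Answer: $\frac{65}{4} + i \sqrt{6} \approx 16.25 + 2.4495 i$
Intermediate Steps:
$H{\left(h,Y \right)} = \frac{Y}{8} + \frac{h}{8}$ ($H{\left(h,Y \right)} = \frac{h + Y}{8} = \frac{Y + h}{8} = \frac{Y}{8} + \frac{h}{8}$)
$M{\left(N \right)} = - \frac{2 \left(-12 + N\right)}{-2 + N}$ ($M{\left(N \right)} = - 2 \frac{N - 12}{N - 2} = - 2 \frac{-12 + N}{-2 + N} = - \frac{2 \left(-12 + N\right)}{-2 + N}$)
$s = i \sqrt{6}$ ($s = \sqrt{-2 - 4} = \sqrt{-6} = i \sqrt{6} \approx 2.4495 i$)
$D{\left(u \right)} = i \sqrt{6}$
$D{\left(M{\left(3 \right)} \right)} - H{\left(44,-174 \right)} = i \sqrt{6} - \left(\frac{1}{8} \left(-174\right) + \frac{1}{8} \cdot 44\right) = i \sqrt{6} - \left(- \frac{87}{4} + \frac{11}{2}\right) = i \sqrt{6} - - \frac{65}{4} = i \sqrt{6} + \frac{65}{4} = \frac{65}{4} + i \sqrt{6}$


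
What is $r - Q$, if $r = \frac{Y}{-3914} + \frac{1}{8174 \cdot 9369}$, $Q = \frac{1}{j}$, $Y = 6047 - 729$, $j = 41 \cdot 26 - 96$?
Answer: $- \frac{49418248165058}{36343808956935} \approx -1.3597$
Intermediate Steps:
$j = 970$ ($j = 1066 - 96 = 970$)
$Y = 5318$ ($Y = 6047 - 729 = 5318$)
$Q = \frac{1}{970} \approx 0.0010309$
$r = - \frac{203632083797}{149871377142}$ ($r = \frac{5318}{-3914} + \frac{1}{8174 \cdot 9369} = 5318 \left(- \frac{1}{3914}\right) + \frac{1}{8174} \cdot \frac{1}{9369} = - \frac{2659}{1957} + \frac{1}{76582206} = - \frac{203632083797}{149871377142} \approx -1.3587$)
$r - Q = - \frac{203632083797}{149871377142} - \frac{1}{970} = - \frac{49418248165058}{36343808956935}$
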